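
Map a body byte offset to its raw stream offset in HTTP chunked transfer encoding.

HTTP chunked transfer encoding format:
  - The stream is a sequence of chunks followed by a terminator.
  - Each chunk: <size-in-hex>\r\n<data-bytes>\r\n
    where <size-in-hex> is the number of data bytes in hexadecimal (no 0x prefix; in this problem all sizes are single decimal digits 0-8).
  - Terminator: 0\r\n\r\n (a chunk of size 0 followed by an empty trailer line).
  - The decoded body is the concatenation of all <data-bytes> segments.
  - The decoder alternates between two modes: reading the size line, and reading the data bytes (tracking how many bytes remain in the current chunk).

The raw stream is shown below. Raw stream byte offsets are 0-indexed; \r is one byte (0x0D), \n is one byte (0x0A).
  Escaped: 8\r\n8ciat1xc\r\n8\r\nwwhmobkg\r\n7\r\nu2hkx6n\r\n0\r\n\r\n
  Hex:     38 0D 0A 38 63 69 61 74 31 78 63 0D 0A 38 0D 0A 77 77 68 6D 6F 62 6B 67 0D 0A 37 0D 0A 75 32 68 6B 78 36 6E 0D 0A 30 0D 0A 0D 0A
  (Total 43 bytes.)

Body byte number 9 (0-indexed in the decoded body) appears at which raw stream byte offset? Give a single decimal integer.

Chunk 1: stream[0..1]='8' size=0x8=8, data at stream[3..11]='8ciat1xc' -> body[0..8], body so far='8ciat1xc'
Chunk 2: stream[13..14]='8' size=0x8=8, data at stream[16..24]='wwhmobkg' -> body[8..16], body so far='8ciat1xcwwhmobkg'
Chunk 3: stream[26..27]='7' size=0x7=7, data at stream[29..36]='u2hkx6n' -> body[16..23], body so far='8ciat1xcwwhmobkgu2hkx6n'
Chunk 4: stream[38..39]='0' size=0 (terminator). Final body='8ciat1xcwwhmobkgu2hkx6n' (23 bytes)
Body byte 9 at stream offset 17

Answer: 17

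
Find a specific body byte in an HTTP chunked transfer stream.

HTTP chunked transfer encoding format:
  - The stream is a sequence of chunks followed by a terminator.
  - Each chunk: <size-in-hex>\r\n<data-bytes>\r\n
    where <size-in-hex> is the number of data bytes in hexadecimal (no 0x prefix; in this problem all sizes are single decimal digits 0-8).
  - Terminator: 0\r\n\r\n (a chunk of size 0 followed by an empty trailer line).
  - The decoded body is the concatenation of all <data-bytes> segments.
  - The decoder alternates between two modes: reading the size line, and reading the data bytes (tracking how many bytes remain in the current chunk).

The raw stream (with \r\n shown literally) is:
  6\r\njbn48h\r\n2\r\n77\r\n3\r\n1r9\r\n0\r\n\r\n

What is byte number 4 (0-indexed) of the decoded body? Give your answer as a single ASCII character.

Answer: 8

Derivation:
Chunk 1: stream[0..1]='6' size=0x6=6, data at stream[3..9]='jbn48h' -> body[0..6], body so far='jbn48h'
Chunk 2: stream[11..12]='2' size=0x2=2, data at stream[14..16]='77' -> body[6..8], body so far='jbn48h77'
Chunk 3: stream[18..19]='3' size=0x3=3, data at stream[21..24]='1r9' -> body[8..11], body so far='jbn48h771r9'
Chunk 4: stream[26..27]='0' size=0 (terminator). Final body='jbn48h771r9' (11 bytes)
Body byte 4 = '8'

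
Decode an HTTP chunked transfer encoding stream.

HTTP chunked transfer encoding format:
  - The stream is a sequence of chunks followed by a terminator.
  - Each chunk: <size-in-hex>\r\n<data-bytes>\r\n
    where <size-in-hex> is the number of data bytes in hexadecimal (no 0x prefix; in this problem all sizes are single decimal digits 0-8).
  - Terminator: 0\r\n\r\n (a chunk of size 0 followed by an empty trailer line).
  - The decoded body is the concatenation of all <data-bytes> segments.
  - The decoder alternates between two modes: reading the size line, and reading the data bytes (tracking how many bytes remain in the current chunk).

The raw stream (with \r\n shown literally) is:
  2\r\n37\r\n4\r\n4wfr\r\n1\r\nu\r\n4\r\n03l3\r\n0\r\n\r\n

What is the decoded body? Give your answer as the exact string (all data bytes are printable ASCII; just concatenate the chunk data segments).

Chunk 1: stream[0..1]='2' size=0x2=2, data at stream[3..5]='37' -> body[0..2], body so far='37'
Chunk 2: stream[7..8]='4' size=0x4=4, data at stream[10..14]='4wfr' -> body[2..6], body so far='374wfr'
Chunk 3: stream[16..17]='1' size=0x1=1, data at stream[19..20]='u' -> body[6..7], body so far='374wfru'
Chunk 4: stream[22..23]='4' size=0x4=4, data at stream[25..29]='03l3' -> body[7..11], body so far='374wfru03l3'
Chunk 5: stream[31..32]='0' size=0 (terminator). Final body='374wfru03l3' (11 bytes)

Answer: 374wfru03l3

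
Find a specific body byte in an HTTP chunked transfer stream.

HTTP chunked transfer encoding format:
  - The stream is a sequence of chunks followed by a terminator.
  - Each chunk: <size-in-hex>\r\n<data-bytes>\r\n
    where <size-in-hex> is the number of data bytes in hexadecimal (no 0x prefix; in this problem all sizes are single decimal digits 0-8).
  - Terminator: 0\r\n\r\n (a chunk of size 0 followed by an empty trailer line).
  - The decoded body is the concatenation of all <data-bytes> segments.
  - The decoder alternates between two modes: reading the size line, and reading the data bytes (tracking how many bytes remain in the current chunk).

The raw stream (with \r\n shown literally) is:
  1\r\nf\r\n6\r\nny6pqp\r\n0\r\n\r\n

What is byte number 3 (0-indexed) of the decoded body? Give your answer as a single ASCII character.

Chunk 1: stream[0..1]='1' size=0x1=1, data at stream[3..4]='f' -> body[0..1], body so far='f'
Chunk 2: stream[6..7]='6' size=0x6=6, data at stream[9..15]='ny6pqp' -> body[1..7], body so far='fny6pqp'
Chunk 3: stream[17..18]='0' size=0 (terminator). Final body='fny6pqp' (7 bytes)
Body byte 3 = '6'

Answer: 6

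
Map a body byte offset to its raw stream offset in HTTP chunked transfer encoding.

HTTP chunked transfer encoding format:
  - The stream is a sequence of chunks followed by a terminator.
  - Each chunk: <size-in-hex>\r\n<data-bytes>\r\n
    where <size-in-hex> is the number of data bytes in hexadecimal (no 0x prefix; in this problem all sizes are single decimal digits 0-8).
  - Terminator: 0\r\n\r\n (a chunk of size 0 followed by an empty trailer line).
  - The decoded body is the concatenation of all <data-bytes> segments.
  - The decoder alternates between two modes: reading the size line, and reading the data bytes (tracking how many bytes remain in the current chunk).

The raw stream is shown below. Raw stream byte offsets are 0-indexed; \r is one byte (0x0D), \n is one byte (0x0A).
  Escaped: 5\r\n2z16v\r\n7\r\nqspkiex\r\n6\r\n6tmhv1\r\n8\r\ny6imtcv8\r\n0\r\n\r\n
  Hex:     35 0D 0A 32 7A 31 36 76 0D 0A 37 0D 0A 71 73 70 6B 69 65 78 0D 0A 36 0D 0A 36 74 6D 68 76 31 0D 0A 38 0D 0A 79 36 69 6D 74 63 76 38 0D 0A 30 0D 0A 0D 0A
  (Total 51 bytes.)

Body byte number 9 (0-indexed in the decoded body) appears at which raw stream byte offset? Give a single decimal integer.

Answer: 17

Derivation:
Chunk 1: stream[0..1]='5' size=0x5=5, data at stream[3..8]='2z16v' -> body[0..5], body so far='2z16v'
Chunk 2: stream[10..11]='7' size=0x7=7, data at stream[13..20]='qspkiex' -> body[5..12], body so far='2z16vqspkiex'
Chunk 3: stream[22..23]='6' size=0x6=6, data at stream[25..31]='6tmhv1' -> body[12..18], body so far='2z16vqspkiex6tmhv1'
Chunk 4: stream[33..34]='8' size=0x8=8, data at stream[36..44]='y6imtcv8' -> body[18..26], body so far='2z16vqspkiex6tmhv1y6imtcv8'
Chunk 5: stream[46..47]='0' size=0 (terminator). Final body='2z16vqspkiex6tmhv1y6imtcv8' (26 bytes)
Body byte 9 at stream offset 17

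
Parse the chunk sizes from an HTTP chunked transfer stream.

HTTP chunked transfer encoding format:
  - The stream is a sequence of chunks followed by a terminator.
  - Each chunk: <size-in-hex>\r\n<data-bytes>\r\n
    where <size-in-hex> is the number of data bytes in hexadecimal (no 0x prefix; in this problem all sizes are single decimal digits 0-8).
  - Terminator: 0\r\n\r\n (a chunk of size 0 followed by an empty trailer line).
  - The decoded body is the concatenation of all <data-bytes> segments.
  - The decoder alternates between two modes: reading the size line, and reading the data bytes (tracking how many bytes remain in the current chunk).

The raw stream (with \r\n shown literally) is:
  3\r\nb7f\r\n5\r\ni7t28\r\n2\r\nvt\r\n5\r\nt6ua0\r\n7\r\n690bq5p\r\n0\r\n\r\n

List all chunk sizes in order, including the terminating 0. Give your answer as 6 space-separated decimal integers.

Answer: 3 5 2 5 7 0

Derivation:
Chunk 1: stream[0..1]='3' size=0x3=3, data at stream[3..6]='b7f' -> body[0..3], body so far='b7f'
Chunk 2: stream[8..9]='5' size=0x5=5, data at stream[11..16]='i7t28' -> body[3..8], body so far='b7fi7t28'
Chunk 3: stream[18..19]='2' size=0x2=2, data at stream[21..23]='vt' -> body[8..10], body so far='b7fi7t28vt'
Chunk 4: stream[25..26]='5' size=0x5=5, data at stream[28..33]='t6ua0' -> body[10..15], body so far='b7fi7t28vtt6ua0'
Chunk 5: stream[35..36]='7' size=0x7=7, data at stream[38..45]='690bq5p' -> body[15..22], body so far='b7fi7t28vtt6ua0690bq5p'
Chunk 6: stream[47..48]='0' size=0 (terminator). Final body='b7fi7t28vtt6ua0690bq5p' (22 bytes)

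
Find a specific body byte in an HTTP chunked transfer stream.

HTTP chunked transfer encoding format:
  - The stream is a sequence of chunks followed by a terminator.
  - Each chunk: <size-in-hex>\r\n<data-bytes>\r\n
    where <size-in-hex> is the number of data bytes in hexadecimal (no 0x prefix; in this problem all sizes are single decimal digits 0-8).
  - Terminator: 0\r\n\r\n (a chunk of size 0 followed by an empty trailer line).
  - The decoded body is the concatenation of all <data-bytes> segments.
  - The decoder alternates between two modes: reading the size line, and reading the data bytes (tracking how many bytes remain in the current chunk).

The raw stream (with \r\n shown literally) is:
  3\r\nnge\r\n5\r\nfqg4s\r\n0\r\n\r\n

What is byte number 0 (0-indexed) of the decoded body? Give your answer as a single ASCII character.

Chunk 1: stream[0..1]='3' size=0x3=3, data at stream[3..6]='nge' -> body[0..3], body so far='nge'
Chunk 2: stream[8..9]='5' size=0x5=5, data at stream[11..16]='fqg4s' -> body[3..8], body so far='ngefqg4s'
Chunk 3: stream[18..19]='0' size=0 (terminator). Final body='ngefqg4s' (8 bytes)
Body byte 0 = 'n'

Answer: n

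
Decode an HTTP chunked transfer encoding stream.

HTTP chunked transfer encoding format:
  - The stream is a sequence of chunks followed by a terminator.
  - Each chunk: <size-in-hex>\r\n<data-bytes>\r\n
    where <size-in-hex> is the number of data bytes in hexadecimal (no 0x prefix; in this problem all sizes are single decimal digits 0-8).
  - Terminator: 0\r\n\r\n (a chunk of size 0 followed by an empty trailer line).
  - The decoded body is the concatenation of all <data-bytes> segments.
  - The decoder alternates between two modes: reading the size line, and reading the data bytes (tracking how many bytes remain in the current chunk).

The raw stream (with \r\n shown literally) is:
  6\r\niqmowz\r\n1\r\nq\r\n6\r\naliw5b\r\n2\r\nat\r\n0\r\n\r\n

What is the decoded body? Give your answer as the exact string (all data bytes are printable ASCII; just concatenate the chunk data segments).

Answer: iqmowzqaliw5bat

Derivation:
Chunk 1: stream[0..1]='6' size=0x6=6, data at stream[3..9]='iqmowz' -> body[0..6], body so far='iqmowz'
Chunk 2: stream[11..12]='1' size=0x1=1, data at stream[14..15]='q' -> body[6..7], body so far='iqmowzq'
Chunk 3: stream[17..18]='6' size=0x6=6, data at stream[20..26]='aliw5b' -> body[7..13], body so far='iqmowzqaliw5b'
Chunk 4: stream[28..29]='2' size=0x2=2, data at stream[31..33]='at' -> body[13..15], body so far='iqmowzqaliw5bat'
Chunk 5: stream[35..36]='0' size=0 (terminator). Final body='iqmowzqaliw5bat' (15 bytes)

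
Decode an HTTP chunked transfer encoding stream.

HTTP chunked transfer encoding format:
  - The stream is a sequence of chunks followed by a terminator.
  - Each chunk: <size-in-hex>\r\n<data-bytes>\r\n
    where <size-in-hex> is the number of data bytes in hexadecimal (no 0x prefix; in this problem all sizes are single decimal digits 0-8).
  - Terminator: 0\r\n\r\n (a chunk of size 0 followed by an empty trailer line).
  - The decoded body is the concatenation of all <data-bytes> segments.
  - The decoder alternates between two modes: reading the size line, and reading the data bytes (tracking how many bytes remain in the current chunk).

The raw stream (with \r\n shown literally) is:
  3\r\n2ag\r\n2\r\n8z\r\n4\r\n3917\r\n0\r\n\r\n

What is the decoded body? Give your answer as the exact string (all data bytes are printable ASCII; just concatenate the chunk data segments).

Answer: 2ag8z3917

Derivation:
Chunk 1: stream[0..1]='3' size=0x3=3, data at stream[3..6]='2ag' -> body[0..3], body so far='2ag'
Chunk 2: stream[8..9]='2' size=0x2=2, data at stream[11..13]='8z' -> body[3..5], body so far='2ag8z'
Chunk 3: stream[15..16]='4' size=0x4=4, data at stream[18..22]='3917' -> body[5..9], body so far='2ag8z3917'
Chunk 4: stream[24..25]='0' size=0 (terminator). Final body='2ag8z3917' (9 bytes)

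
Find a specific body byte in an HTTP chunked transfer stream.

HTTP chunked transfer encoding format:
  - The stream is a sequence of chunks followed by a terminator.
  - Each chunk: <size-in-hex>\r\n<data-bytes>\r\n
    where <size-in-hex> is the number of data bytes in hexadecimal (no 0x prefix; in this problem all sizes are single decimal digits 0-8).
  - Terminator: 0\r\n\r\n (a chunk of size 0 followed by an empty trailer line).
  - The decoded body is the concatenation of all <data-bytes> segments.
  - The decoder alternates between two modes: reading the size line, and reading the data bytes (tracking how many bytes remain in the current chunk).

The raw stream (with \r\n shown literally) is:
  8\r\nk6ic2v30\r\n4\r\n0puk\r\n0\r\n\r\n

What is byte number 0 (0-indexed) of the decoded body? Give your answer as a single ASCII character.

Answer: k

Derivation:
Chunk 1: stream[0..1]='8' size=0x8=8, data at stream[3..11]='k6ic2v30' -> body[0..8], body so far='k6ic2v30'
Chunk 2: stream[13..14]='4' size=0x4=4, data at stream[16..20]='0puk' -> body[8..12], body so far='k6ic2v300puk'
Chunk 3: stream[22..23]='0' size=0 (terminator). Final body='k6ic2v300puk' (12 bytes)
Body byte 0 = 'k'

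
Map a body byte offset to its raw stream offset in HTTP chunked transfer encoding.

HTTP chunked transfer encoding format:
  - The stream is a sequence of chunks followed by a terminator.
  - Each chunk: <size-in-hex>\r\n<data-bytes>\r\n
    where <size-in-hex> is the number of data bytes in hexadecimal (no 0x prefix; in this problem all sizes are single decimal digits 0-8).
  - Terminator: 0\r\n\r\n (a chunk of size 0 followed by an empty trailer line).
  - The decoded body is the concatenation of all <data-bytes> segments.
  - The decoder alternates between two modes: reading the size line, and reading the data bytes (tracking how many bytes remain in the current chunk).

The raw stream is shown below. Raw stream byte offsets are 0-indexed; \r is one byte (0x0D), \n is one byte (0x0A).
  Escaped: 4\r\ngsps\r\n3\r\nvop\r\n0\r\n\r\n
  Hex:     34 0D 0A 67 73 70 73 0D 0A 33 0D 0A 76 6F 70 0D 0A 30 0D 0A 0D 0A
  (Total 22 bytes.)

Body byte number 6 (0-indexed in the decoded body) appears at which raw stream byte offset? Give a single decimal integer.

Chunk 1: stream[0..1]='4' size=0x4=4, data at stream[3..7]='gsps' -> body[0..4], body so far='gsps'
Chunk 2: stream[9..10]='3' size=0x3=3, data at stream[12..15]='vop' -> body[4..7], body so far='gspsvop'
Chunk 3: stream[17..18]='0' size=0 (terminator). Final body='gspsvop' (7 bytes)
Body byte 6 at stream offset 14

Answer: 14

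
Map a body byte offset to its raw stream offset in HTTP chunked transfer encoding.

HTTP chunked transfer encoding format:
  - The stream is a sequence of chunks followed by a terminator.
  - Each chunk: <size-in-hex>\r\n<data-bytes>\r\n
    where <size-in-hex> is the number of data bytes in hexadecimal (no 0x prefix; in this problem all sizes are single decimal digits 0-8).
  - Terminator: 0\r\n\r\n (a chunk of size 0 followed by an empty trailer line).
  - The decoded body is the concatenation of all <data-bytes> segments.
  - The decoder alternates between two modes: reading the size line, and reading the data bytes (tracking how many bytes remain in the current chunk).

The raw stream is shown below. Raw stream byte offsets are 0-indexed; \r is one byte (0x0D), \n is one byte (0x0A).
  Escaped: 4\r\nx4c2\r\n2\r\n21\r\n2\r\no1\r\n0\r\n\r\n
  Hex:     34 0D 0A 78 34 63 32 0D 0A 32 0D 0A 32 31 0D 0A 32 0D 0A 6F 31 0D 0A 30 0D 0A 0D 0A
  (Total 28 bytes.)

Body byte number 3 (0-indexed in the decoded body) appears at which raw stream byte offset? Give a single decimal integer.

Answer: 6

Derivation:
Chunk 1: stream[0..1]='4' size=0x4=4, data at stream[3..7]='x4c2' -> body[0..4], body so far='x4c2'
Chunk 2: stream[9..10]='2' size=0x2=2, data at stream[12..14]='21' -> body[4..6], body so far='x4c221'
Chunk 3: stream[16..17]='2' size=0x2=2, data at stream[19..21]='o1' -> body[6..8], body so far='x4c221o1'
Chunk 4: stream[23..24]='0' size=0 (terminator). Final body='x4c221o1' (8 bytes)
Body byte 3 at stream offset 6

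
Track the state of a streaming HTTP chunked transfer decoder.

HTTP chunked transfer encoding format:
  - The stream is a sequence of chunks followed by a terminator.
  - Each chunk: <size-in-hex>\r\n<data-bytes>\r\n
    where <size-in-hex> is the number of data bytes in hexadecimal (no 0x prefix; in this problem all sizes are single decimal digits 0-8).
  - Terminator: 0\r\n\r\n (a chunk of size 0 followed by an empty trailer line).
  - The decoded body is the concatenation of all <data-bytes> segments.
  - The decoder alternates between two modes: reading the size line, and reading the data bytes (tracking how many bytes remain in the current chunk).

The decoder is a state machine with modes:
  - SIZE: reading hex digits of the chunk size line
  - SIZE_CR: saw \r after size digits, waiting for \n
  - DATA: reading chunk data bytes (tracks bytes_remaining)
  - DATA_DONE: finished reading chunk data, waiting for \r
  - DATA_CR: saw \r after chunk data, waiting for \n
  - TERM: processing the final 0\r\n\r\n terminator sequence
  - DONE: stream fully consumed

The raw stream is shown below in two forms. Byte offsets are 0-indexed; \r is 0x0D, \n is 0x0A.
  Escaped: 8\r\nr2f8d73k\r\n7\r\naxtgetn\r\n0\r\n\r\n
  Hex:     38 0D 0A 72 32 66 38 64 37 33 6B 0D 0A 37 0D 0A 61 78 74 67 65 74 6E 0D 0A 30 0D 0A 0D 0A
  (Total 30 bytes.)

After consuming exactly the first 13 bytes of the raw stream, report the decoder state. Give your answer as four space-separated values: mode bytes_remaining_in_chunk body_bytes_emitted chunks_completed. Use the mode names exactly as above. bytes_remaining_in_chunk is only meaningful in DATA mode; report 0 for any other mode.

Answer: SIZE 0 8 1

Derivation:
Byte 0 = '8': mode=SIZE remaining=0 emitted=0 chunks_done=0
Byte 1 = 0x0D: mode=SIZE_CR remaining=0 emitted=0 chunks_done=0
Byte 2 = 0x0A: mode=DATA remaining=8 emitted=0 chunks_done=0
Byte 3 = 'r': mode=DATA remaining=7 emitted=1 chunks_done=0
Byte 4 = '2': mode=DATA remaining=6 emitted=2 chunks_done=0
Byte 5 = 'f': mode=DATA remaining=5 emitted=3 chunks_done=0
Byte 6 = '8': mode=DATA remaining=4 emitted=4 chunks_done=0
Byte 7 = 'd': mode=DATA remaining=3 emitted=5 chunks_done=0
Byte 8 = '7': mode=DATA remaining=2 emitted=6 chunks_done=0
Byte 9 = '3': mode=DATA remaining=1 emitted=7 chunks_done=0
Byte 10 = 'k': mode=DATA_DONE remaining=0 emitted=8 chunks_done=0
Byte 11 = 0x0D: mode=DATA_CR remaining=0 emitted=8 chunks_done=0
Byte 12 = 0x0A: mode=SIZE remaining=0 emitted=8 chunks_done=1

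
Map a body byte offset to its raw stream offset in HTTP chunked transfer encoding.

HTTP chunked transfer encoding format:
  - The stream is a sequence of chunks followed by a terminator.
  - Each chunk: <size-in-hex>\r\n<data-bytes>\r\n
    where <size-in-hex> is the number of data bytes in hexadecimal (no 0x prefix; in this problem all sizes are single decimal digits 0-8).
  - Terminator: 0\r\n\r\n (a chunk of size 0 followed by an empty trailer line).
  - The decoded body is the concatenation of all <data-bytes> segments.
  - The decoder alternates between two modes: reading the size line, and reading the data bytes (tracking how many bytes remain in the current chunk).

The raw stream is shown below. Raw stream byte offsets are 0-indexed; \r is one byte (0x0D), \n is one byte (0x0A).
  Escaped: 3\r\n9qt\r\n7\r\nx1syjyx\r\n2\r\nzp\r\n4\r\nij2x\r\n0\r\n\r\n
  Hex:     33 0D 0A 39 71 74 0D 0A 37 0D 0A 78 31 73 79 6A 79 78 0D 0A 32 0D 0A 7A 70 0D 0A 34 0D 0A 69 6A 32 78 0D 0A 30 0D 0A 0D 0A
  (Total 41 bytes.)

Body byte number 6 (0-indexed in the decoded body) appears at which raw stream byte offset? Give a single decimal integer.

Answer: 14

Derivation:
Chunk 1: stream[0..1]='3' size=0x3=3, data at stream[3..6]='9qt' -> body[0..3], body so far='9qt'
Chunk 2: stream[8..9]='7' size=0x7=7, data at stream[11..18]='x1syjyx' -> body[3..10], body so far='9qtx1syjyx'
Chunk 3: stream[20..21]='2' size=0x2=2, data at stream[23..25]='zp' -> body[10..12], body so far='9qtx1syjyxzp'
Chunk 4: stream[27..28]='4' size=0x4=4, data at stream[30..34]='ij2x' -> body[12..16], body so far='9qtx1syjyxzpij2x'
Chunk 5: stream[36..37]='0' size=0 (terminator). Final body='9qtx1syjyxzpij2x' (16 bytes)
Body byte 6 at stream offset 14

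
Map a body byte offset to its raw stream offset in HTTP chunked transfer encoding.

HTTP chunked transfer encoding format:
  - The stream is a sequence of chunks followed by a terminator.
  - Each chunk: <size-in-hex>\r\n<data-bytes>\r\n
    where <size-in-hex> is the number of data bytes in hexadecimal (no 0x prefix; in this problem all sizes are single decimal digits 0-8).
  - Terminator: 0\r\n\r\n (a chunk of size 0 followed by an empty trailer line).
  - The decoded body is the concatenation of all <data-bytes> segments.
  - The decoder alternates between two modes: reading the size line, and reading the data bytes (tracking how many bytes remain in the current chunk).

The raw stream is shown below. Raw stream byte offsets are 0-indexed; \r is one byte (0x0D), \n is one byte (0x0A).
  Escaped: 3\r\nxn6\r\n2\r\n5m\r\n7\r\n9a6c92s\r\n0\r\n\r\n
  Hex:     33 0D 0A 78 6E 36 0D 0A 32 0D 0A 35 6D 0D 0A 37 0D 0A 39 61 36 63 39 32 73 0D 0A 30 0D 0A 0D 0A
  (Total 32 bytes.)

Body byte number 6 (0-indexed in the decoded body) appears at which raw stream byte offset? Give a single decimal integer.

Chunk 1: stream[0..1]='3' size=0x3=3, data at stream[3..6]='xn6' -> body[0..3], body so far='xn6'
Chunk 2: stream[8..9]='2' size=0x2=2, data at stream[11..13]='5m' -> body[3..5], body so far='xn65m'
Chunk 3: stream[15..16]='7' size=0x7=7, data at stream[18..25]='9a6c92s' -> body[5..12], body so far='xn65m9a6c92s'
Chunk 4: stream[27..28]='0' size=0 (terminator). Final body='xn65m9a6c92s' (12 bytes)
Body byte 6 at stream offset 19

Answer: 19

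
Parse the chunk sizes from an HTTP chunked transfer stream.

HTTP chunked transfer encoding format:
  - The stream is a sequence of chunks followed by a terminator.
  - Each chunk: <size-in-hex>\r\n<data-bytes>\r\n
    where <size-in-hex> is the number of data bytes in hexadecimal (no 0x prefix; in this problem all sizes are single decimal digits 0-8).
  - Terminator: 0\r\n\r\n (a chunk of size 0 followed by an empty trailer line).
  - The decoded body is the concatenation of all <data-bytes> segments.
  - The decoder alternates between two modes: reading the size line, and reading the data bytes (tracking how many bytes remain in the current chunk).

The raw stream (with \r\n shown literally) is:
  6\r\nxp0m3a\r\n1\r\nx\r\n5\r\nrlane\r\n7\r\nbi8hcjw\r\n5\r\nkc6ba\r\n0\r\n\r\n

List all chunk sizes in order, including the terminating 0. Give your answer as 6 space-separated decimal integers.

Answer: 6 1 5 7 5 0

Derivation:
Chunk 1: stream[0..1]='6' size=0x6=6, data at stream[3..9]='xp0m3a' -> body[0..6], body so far='xp0m3a'
Chunk 2: stream[11..12]='1' size=0x1=1, data at stream[14..15]='x' -> body[6..7], body so far='xp0m3ax'
Chunk 3: stream[17..18]='5' size=0x5=5, data at stream[20..25]='rlane' -> body[7..12], body so far='xp0m3axrlane'
Chunk 4: stream[27..28]='7' size=0x7=7, data at stream[30..37]='bi8hcjw' -> body[12..19], body so far='xp0m3axrlanebi8hcjw'
Chunk 5: stream[39..40]='5' size=0x5=5, data at stream[42..47]='kc6ba' -> body[19..24], body so far='xp0m3axrlanebi8hcjwkc6ba'
Chunk 6: stream[49..50]='0' size=0 (terminator). Final body='xp0m3axrlanebi8hcjwkc6ba' (24 bytes)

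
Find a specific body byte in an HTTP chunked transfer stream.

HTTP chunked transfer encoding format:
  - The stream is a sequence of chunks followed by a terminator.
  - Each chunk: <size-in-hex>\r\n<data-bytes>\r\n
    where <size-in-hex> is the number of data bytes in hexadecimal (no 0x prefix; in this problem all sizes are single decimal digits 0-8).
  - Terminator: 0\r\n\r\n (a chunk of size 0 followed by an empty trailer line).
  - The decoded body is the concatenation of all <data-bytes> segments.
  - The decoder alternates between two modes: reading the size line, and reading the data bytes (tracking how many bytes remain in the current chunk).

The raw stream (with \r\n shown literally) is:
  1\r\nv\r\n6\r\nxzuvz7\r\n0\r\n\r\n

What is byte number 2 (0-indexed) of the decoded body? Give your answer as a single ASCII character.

Answer: z

Derivation:
Chunk 1: stream[0..1]='1' size=0x1=1, data at stream[3..4]='v' -> body[0..1], body so far='v'
Chunk 2: stream[6..7]='6' size=0x6=6, data at stream[9..15]='xzuvz7' -> body[1..7], body so far='vxzuvz7'
Chunk 3: stream[17..18]='0' size=0 (terminator). Final body='vxzuvz7' (7 bytes)
Body byte 2 = 'z'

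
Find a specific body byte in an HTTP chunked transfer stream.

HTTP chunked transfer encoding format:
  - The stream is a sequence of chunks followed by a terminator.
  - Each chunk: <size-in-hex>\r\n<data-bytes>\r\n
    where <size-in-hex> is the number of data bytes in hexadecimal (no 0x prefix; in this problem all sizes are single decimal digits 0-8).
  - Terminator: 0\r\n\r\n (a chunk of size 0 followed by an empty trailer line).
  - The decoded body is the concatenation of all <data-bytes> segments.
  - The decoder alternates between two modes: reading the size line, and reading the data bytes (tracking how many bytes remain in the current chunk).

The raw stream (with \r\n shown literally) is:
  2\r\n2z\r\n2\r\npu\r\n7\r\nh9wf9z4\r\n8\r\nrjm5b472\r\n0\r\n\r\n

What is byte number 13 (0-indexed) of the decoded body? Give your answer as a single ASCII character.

Chunk 1: stream[0..1]='2' size=0x2=2, data at stream[3..5]='2z' -> body[0..2], body so far='2z'
Chunk 2: stream[7..8]='2' size=0x2=2, data at stream[10..12]='pu' -> body[2..4], body so far='2zpu'
Chunk 3: stream[14..15]='7' size=0x7=7, data at stream[17..24]='h9wf9z4' -> body[4..11], body so far='2zpuh9wf9z4'
Chunk 4: stream[26..27]='8' size=0x8=8, data at stream[29..37]='rjm5b472' -> body[11..19], body so far='2zpuh9wf9z4rjm5b472'
Chunk 5: stream[39..40]='0' size=0 (terminator). Final body='2zpuh9wf9z4rjm5b472' (19 bytes)
Body byte 13 = 'm'

Answer: m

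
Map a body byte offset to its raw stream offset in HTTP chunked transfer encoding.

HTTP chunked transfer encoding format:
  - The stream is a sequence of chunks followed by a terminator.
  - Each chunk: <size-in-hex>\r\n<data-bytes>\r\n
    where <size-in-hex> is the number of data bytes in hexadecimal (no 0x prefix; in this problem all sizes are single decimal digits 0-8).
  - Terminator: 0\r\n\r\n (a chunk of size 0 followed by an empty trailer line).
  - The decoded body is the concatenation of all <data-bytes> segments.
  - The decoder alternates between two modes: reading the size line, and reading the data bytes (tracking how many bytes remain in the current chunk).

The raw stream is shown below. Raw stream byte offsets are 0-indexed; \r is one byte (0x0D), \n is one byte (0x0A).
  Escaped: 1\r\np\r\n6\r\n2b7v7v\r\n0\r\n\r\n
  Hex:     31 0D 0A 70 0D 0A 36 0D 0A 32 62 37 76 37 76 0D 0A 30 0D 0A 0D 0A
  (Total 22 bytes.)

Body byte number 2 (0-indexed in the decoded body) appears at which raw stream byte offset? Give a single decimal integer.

Answer: 10

Derivation:
Chunk 1: stream[0..1]='1' size=0x1=1, data at stream[3..4]='p' -> body[0..1], body so far='p'
Chunk 2: stream[6..7]='6' size=0x6=6, data at stream[9..15]='2b7v7v' -> body[1..7], body so far='p2b7v7v'
Chunk 3: stream[17..18]='0' size=0 (terminator). Final body='p2b7v7v' (7 bytes)
Body byte 2 at stream offset 10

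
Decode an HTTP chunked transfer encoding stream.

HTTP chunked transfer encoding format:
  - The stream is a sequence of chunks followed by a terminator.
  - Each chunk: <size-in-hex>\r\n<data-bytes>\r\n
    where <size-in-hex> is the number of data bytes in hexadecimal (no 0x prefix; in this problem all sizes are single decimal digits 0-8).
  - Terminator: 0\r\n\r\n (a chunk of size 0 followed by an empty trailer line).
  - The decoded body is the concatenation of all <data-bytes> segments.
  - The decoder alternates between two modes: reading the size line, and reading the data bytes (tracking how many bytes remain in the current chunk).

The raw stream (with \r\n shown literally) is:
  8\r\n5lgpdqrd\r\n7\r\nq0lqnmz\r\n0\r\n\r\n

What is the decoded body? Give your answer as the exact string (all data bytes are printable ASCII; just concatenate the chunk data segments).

Chunk 1: stream[0..1]='8' size=0x8=8, data at stream[3..11]='5lgpdqrd' -> body[0..8], body so far='5lgpdqrd'
Chunk 2: stream[13..14]='7' size=0x7=7, data at stream[16..23]='q0lqnmz' -> body[8..15], body so far='5lgpdqrdq0lqnmz'
Chunk 3: stream[25..26]='0' size=0 (terminator). Final body='5lgpdqrdq0lqnmz' (15 bytes)

Answer: 5lgpdqrdq0lqnmz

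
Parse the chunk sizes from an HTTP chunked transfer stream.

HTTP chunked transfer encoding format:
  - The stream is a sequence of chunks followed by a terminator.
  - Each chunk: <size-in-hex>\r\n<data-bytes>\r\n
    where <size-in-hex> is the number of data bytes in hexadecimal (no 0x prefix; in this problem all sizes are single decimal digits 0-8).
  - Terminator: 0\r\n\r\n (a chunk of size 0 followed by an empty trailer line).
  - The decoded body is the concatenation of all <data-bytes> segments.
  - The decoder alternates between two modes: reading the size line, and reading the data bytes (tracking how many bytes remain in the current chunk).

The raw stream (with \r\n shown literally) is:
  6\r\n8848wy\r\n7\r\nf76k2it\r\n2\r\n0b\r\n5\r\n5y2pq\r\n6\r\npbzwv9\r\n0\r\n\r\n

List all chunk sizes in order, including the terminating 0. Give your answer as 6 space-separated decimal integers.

Chunk 1: stream[0..1]='6' size=0x6=6, data at stream[3..9]='8848wy' -> body[0..6], body so far='8848wy'
Chunk 2: stream[11..12]='7' size=0x7=7, data at stream[14..21]='f76k2it' -> body[6..13], body so far='8848wyf76k2it'
Chunk 3: stream[23..24]='2' size=0x2=2, data at stream[26..28]='0b' -> body[13..15], body so far='8848wyf76k2it0b'
Chunk 4: stream[30..31]='5' size=0x5=5, data at stream[33..38]='5y2pq' -> body[15..20], body so far='8848wyf76k2it0b5y2pq'
Chunk 5: stream[40..41]='6' size=0x6=6, data at stream[43..49]='pbzwv9' -> body[20..26], body so far='8848wyf76k2it0b5y2pqpbzwv9'
Chunk 6: stream[51..52]='0' size=0 (terminator). Final body='8848wyf76k2it0b5y2pqpbzwv9' (26 bytes)

Answer: 6 7 2 5 6 0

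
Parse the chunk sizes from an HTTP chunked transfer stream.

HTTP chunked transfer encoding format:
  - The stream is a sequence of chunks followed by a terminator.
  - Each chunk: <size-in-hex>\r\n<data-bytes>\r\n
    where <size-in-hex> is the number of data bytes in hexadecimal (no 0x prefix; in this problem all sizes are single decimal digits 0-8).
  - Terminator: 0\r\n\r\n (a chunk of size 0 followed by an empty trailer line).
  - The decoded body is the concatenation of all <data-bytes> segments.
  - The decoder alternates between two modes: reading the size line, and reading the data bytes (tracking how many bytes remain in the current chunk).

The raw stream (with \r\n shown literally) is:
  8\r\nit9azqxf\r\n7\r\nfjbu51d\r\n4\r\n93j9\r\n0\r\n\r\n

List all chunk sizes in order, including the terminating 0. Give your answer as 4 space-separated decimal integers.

Chunk 1: stream[0..1]='8' size=0x8=8, data at stream[3..11]='it9azqxf' -> body[0..8], body so far='it9azqxf'
Chunk 2: stream[13..14]='7' size=0x7=7, data at stream[16..23]='fjbu51d' -> body[8..15], body so far='it9azqxffjbu51d'
Chunk 3: stream[25..26]='4' size=0x4=4, data at stream[28..32]='93j9' -> body[15..19], body so far='it9azqxffjbu51d93j9'
Chunk 4: stream[34..35]='0' size=0 (terminator). Final body='it9azqxffjbu51d93j9' (19 bytes)

Answer: 8 7 4 0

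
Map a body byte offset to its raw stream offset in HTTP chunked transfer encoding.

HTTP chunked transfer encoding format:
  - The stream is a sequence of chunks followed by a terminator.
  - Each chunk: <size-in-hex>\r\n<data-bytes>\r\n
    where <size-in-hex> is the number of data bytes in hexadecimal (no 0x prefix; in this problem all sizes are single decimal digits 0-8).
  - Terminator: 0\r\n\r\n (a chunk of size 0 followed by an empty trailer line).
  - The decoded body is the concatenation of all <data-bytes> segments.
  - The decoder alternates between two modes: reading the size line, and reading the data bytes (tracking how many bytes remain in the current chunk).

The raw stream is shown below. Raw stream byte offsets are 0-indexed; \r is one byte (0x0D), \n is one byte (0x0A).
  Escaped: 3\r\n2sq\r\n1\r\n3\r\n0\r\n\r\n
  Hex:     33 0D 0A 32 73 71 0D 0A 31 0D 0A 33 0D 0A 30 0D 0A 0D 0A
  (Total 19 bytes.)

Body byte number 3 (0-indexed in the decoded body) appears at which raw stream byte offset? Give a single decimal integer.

Chunk 1: stream[0..1]='3' size=0x3=3, data at stream[3..6]='2sq' -> body[0..3], body so far='2sq'
Chunk 2: stream[8..9]='1' size=0x1=1, data at stream[11..12]='3' -> body[3..4], body so far='2sq3'
Chunk 3: stream[14..15]='0' size=0 (terminator). Final body='2sq3' (4 bytes)
Body byte 3 at stream offset 11

Answer: 11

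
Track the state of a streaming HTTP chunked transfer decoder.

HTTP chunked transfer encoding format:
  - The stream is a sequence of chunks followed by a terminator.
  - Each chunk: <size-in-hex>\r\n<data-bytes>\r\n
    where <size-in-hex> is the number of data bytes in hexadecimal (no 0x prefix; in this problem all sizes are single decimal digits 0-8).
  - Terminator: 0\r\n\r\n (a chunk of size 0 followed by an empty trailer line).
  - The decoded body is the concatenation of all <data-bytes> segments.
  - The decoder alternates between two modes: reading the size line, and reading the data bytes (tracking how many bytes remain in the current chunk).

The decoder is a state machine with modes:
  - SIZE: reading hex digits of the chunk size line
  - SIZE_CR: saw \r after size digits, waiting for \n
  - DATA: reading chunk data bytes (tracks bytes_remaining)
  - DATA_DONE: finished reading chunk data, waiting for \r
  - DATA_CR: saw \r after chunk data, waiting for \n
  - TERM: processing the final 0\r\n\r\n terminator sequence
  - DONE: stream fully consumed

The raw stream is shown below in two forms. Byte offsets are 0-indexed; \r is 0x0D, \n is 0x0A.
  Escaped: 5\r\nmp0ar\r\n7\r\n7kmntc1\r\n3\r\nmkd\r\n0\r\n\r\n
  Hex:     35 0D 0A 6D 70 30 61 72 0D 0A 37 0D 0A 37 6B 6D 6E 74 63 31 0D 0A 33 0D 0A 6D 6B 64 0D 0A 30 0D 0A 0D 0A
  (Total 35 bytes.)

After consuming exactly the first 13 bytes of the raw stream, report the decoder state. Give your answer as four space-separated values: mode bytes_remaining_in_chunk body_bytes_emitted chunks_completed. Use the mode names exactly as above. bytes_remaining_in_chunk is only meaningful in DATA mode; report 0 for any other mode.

Byte 0 = '5': mode=SIZE remaining=0 emitted=0 chunks_done=0
Byte 1 = 0x0D: mode=SIZE_CR remaining=0 emitted=0 chunks_done=0
Byte 2 = 0x0A: mode=DATA remaining=5 emitted=0 chunks_done=0
Byte 3 = 'm': mode=DATA remaining=4 emitted=1 chunks_done=0
Byte 4 = 'p': mode=DATA remaining=3 emitted=2 chunks_done=0
Byte 5 = '0': mode=DATA remaining=2 emitted=3 chunks_done=0
Byte 6 = 'a': mode=DATA remaining=1 emitted=4 chunks_done=0
Byte 7 = 'r': mode=DATA_DONE remaining=0 emitted=5 chunks_done=0
Byte 8 = 0x0D: mode=DATA_CR remaining=0 emitted=5 chunks_done=0
Byte 9 = 0x0A: mode=SIZE remaining=0 emitted=5 chunks_done=1
Byte 10 = '7': mode=SIZE remaining=0 emitted=5 chunks_done=1
Byte 11 = 0x0D: mode=SIZE_CR remaining=0 emitted=5 chunks_done=1
Byte 12 = 0x0A: mode=DATA remaining=7 emitted=5 chunks_done=1

Answer: DATA 7 5 1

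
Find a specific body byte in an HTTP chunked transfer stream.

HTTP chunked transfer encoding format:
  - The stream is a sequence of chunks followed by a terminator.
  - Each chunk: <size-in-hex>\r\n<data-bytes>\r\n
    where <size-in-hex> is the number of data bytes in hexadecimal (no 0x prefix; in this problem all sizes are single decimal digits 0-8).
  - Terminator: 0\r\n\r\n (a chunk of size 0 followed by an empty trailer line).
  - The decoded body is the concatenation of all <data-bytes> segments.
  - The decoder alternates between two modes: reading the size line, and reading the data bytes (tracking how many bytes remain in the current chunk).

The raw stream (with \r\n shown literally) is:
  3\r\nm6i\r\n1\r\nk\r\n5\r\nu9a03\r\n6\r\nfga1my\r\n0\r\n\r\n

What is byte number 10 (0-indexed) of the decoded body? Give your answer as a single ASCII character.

Answer: g

Derivation:
Chunk 1: stream[0..1]='3' size=0x3=3, data at stream[3..6]='m6i' -> body[0..3], body so far='m6i'
Chunk 2: stream[8..9]='1' size=0x1=1, data at stream[11..12]='k' -> body[3..4], body so far='m6ik'
Chunk 3: stream[14..15]='5' size=0x5=5, data at stream[17..22]='u9a03' -> body[4..9], body so far='m6iku9a03'
Chunk 4: stream[24..25]='6' size=0x6=6, data at stream[27..33]='fga1my' -> body[9..15], body so far='m6iku9a03fga1my'
Chunk 5: stream[35..36]='0' size=0 (terminator). Final body='m6iku9a03fga1my' (15 bytes)
Body byte 10 = 'g'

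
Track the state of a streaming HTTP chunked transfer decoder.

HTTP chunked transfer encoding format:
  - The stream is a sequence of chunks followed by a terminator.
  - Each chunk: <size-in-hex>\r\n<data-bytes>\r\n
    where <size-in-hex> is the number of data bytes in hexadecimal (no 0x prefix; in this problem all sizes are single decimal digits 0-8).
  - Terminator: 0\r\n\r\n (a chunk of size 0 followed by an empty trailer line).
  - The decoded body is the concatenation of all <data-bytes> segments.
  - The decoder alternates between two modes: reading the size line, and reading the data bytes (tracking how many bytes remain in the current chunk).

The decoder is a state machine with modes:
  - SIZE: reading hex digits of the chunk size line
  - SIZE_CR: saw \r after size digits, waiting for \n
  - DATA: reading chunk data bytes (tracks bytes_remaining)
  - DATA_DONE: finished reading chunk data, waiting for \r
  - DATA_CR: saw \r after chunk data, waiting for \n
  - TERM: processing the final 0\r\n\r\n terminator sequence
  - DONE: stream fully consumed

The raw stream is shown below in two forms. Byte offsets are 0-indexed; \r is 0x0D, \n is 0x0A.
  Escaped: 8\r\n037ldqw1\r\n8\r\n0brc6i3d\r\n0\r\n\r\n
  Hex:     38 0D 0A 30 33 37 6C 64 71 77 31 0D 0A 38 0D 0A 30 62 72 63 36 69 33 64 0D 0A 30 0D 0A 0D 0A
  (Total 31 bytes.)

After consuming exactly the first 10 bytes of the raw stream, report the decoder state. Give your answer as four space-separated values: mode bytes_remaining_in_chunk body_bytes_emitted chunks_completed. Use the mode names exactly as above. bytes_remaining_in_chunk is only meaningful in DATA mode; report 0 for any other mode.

Byte 0 = '8': mode=SIZE remaining=0 emitted=0 chunks_done=0
Byte 1 = 0x0D: mode=SIZE_CR remaining=0 emitted=0 chunks_done=0
Byte 2 = 0x0A: mode=DATA remaining=8 emitted=0 chunks_done=0
Byte 3 = '0': mode=DATA remaining=7 emitted=1 chunks_done=0
Byte 4 = '3': mode=DATA remaining=6 emitted=2 chunks_done=0
Byte 5 = '7': mode=DATA remaining=5 emitted=3 chunks_done=0
Byte 6 = 'l': mode=DATA remaining=4 emitted=4 chunks_done=0
Byte 7 = 'd': mode=DATA remaining=3 emitted=5 chunks_done=0
Byte 8 = 'q': mode=DATA remaining=2 emitted=6 chunks_done=0
Byte 9 = 'w': mode=DATA remaining=1 emitted=7 chunks_done=0

Answer: DATA 1 7 0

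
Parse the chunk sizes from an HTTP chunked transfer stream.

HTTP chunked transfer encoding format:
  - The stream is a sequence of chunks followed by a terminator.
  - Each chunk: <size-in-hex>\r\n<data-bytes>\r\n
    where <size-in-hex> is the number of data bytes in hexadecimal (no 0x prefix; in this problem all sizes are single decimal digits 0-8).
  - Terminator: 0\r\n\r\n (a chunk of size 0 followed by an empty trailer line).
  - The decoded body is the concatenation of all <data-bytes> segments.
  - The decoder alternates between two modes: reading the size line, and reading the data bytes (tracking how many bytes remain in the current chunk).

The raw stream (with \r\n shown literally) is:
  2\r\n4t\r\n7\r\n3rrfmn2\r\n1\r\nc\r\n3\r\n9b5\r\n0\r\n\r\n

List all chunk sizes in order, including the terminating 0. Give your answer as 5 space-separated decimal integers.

Answer: 2 7 1 3 0

Derivation:
Chunk 1: stream[0..1]='2' size=0x2=2, data at stream[3..5]='4t' -> body[0..2], body so far='4t'
Chunk 2: stream[7..8]='7' size=0x7=7, data at stream[10..17]='3rrfmn2' -> body[2..9], body so far='4t3rrfmn2'
Chunk 3: stream[19..20]='1' size=0x1=1, data at stream[22..23]='c' -> body[9..10], body so far='4t3rrfmn2c'
Chunk 4: stream[25..26]='3' size=0x3=3, data at stream[28..31]='9b5' -> body[10..13], body so far='4t3rrfmn2c9b5'
Chunk 5: stream[33..34]='0' size=0 (terminator). Final body='4t3rrfmn2c9b5' (13 bytes)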